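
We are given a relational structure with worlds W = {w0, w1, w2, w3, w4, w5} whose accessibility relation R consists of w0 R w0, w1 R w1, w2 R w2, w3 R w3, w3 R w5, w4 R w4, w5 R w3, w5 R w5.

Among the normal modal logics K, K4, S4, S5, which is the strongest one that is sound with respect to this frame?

Transitive (axiom 4): yes — every two-step R-path is closed by a direct edge.
Reflexive (axiom T): yes — every world is R-related to itself.
Euclidean (axiom 5): yes — any two successors of a common world are R-related.
So F validates K, K4, S4, S5. The strongest is S5.

S5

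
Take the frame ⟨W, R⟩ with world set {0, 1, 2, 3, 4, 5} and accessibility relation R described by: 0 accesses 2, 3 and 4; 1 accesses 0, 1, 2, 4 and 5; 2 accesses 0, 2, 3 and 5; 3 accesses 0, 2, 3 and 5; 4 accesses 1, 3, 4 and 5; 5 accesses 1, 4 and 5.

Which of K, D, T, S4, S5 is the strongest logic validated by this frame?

D

Serial (axiom D): yes — every world has a successor (e.g. 0 R 2).
Reflexive (axiom T): no — 0 is not related to itself.
Transitive (axiom 4): no — 0 R 2 and 2 R 5, but not 0 R 5.
Euclidean (axiom 5): no — 0 R 2 and 0 R 4, but not 2 R 4.
So F validates K, D; T would additionally require R to be reflexive. The strongest is D.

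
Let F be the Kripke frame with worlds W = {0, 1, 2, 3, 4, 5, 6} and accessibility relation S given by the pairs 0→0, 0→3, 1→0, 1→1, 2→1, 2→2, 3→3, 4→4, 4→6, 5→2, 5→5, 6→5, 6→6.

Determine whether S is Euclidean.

Euclidean: no — 0 S 3 and 0 S 0, but not 3 S 0.

No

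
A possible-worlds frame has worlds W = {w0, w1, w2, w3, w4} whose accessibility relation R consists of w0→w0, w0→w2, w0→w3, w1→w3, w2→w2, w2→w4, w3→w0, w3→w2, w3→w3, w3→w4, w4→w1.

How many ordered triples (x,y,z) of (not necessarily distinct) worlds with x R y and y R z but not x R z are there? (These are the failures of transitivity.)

Enumerating: (w0,w2,w4), (w0,w3,w4), (w1,w3,w0), (w1,w3,w2), (w1,w3,w4), (w2,w4,w1), (w3,w4,w1), (w4,w1,w3).

8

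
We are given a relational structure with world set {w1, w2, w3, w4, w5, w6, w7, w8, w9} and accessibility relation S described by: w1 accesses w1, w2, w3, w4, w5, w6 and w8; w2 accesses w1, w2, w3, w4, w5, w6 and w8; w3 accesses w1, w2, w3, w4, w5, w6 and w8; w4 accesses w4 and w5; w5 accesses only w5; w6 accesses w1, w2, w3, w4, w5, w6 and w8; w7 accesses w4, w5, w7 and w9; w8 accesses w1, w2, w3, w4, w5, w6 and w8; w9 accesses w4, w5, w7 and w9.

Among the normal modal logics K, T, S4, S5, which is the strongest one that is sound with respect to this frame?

S4

Reflexive (axiom T): yes — every world is S-related to itself.
Transitive (axiom 4): yes — every two-step S-path is closed by a direct edge.
Euclidean (axiom 5): no — w1 S w4 and w1 S w2, but not w4 S w2.
So F validates K, T, S4; S5 would additionally require S to be Euclidean. The strongest is S4.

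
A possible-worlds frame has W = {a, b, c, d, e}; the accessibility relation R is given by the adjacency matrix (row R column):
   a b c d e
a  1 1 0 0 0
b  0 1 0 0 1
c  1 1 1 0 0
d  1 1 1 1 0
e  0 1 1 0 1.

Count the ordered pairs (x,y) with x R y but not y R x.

7

Enumerating: (a,b), (c,a), (c,b), (d,a), (d,b), (d,c), (e,c).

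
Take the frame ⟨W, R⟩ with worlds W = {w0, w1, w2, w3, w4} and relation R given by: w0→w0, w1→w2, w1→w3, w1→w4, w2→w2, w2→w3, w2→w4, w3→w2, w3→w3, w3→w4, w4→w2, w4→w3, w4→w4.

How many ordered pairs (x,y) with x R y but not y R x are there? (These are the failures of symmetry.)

3

Enumerating: (w1,w2), (w1,w3), (w1,w4).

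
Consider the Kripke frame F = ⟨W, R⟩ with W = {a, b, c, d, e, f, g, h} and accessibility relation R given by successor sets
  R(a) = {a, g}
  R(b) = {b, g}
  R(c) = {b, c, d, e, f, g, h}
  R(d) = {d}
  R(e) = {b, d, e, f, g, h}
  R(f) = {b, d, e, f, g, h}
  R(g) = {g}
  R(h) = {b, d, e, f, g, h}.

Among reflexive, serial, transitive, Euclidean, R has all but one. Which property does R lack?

Reflexive: yes — every world is R-related to itself.
Serial: yes — every world has a successor (e.g. a R a).
Transitive: yes — every two-step R-path is closed by a direct edge.
Euclidean: no — c R b and c R d, but not b R d.
Only Euclidean fails.

Euclidean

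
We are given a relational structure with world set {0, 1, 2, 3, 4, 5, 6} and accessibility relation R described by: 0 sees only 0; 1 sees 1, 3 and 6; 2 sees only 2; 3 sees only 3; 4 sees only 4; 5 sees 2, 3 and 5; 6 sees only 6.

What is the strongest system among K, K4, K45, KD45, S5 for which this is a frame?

K4

Transitive (axiom 4): yes — every two-step R-path is closed by a direct edge.
Euclidean (axiom 5): no — 1 R 3 and 1 R 6, but not 3 R 6.
Serial (axiom D): yes — every world has a successor (e.g. 0 R 0).
Reflexive (axiom T): yes — every world is R-related to itself.
So F validates K, K4; K45 would additionally require R to be Euclidean. The strongest is K4.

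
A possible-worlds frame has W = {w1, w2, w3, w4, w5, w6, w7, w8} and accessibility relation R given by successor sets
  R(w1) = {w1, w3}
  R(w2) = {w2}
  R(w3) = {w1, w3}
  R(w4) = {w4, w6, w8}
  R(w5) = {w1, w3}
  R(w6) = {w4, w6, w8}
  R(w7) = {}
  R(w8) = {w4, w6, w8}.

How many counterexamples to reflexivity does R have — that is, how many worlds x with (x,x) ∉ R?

Enumerating: w5, w7.

2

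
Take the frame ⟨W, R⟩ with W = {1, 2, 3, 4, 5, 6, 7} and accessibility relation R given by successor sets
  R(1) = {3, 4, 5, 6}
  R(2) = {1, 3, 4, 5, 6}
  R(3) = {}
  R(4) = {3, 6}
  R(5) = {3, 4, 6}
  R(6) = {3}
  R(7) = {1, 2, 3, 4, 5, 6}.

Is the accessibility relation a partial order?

No

Reflexive: no — 1 is not related to itself.
Transitive: yes — every two-step R-path is closed by a direct edge.
Antisymmetric: yes — no distinct pair is related both ways.
So R is not a partial order.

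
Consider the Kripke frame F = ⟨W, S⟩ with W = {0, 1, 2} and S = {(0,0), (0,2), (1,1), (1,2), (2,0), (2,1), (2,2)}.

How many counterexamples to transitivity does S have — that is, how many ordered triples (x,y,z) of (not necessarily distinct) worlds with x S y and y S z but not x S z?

Enumerating: (0,2,1), (1,2,0).

2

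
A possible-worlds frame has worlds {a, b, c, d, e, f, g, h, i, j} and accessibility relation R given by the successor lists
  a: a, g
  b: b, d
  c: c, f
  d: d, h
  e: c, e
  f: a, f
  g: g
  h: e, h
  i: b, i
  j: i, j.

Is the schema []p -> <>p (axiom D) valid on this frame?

Yes

By correspondence theory, D is valid on a frame iff R is serial.
Serial: yes — every world has a successor (e.g. a R a).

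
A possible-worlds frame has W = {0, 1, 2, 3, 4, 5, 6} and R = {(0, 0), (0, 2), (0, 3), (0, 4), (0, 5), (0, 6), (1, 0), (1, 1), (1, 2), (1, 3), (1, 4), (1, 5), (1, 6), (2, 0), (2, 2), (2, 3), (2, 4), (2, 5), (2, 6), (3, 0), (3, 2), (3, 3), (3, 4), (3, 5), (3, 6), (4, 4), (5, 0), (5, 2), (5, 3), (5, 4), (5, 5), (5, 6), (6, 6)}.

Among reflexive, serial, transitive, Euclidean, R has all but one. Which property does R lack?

Euclidean

Reflexive: yes — every world is R-related to itself.
Serial: yes — every world has a successor (e.g. 0 R 0).
Transitive: yes — every two-step R-path is closed by a direct edge.
Euclidean: no — 0 R 4 and 0 R 2, but not 4 R 2.
Only Euclidean fails.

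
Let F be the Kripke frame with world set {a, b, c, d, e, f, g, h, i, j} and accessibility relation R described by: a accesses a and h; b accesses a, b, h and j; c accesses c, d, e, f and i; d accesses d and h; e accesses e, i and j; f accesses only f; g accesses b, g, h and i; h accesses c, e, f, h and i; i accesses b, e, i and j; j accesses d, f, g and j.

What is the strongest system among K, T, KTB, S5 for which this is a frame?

Reflexive (axiom T): yes — every world is R-related to itself.
Symmetric (axiom B): no — a R h but not h R a.
Euclidean (axiom 5): no — b R a and b R j, but not a R j.
So F validates K, T; KTB would additionally require R to be symmetric. The strongest is T.

T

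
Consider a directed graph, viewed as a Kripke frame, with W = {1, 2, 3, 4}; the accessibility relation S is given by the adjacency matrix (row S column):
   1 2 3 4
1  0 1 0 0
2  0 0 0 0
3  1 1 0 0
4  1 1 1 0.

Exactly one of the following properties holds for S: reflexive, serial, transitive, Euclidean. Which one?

transitive

Reflexive: no — 1 is not related to itself.
Serial: no — 2 has no S-successor.
Transitive: yes — every two-step S-path is closed by a direct edge.
Euclidean: no — 3 S 2 and 3 S 1, but not 2 S 1.
Only transitive holds.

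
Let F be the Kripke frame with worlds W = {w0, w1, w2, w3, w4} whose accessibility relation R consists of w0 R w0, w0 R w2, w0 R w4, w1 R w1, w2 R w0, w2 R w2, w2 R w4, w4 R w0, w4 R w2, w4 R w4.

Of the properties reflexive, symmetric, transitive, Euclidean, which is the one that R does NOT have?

reflexive

Reflexive: no — w3 is not related to itself.
Symmetric: yes — every pair in R has its reverse in R.
Transitive: yes — every two-step R-path is closed by a direct edge.
Euclidean: yes — any two successors of a common world are R-related.
Only reflexive fails.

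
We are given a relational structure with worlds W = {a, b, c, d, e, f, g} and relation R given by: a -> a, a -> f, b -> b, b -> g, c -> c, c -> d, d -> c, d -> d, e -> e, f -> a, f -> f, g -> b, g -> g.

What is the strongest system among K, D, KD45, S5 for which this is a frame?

Serial (axiom D): yes — every world has a successor (e.g. a R a).
Euclidean (axiom 5): yes — any two successors of a common world are R-related.
Transitive (axiom 4): yes — every two-step R-path is closed by a direct edge.
Reflexive (axiom T): yes — every world is R-related to itself.
So F validates K, D, KD45, S5. The strongest is S5.

S5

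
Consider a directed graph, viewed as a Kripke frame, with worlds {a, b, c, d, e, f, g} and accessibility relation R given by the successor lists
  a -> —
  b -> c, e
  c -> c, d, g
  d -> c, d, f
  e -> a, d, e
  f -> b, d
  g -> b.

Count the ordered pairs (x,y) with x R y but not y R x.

7

Enumerating: (b,c), (b,e), (c,g), (e,a), (e,d), (f,b), (g,b).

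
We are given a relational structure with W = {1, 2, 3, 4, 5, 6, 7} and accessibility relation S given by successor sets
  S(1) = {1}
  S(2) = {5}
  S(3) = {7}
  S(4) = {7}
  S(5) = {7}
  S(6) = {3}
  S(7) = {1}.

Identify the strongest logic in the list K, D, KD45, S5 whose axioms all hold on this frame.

Serial (axiom D): yes — every world has a successor (e.g. 1 S 1).
Euclidean (axiom 5): no — 2 S 5 and 2 S 5, but not 5 S 5.
Transitive (axiom 4): no — 2 S 5 and 5 S 7, but not 2 S 7.
Reflexive (axiom T): no — 2 is not related to itself.
So F validates K, D; KD45 would additionally require S to be Euclidean and transitive. The strongest is D.

D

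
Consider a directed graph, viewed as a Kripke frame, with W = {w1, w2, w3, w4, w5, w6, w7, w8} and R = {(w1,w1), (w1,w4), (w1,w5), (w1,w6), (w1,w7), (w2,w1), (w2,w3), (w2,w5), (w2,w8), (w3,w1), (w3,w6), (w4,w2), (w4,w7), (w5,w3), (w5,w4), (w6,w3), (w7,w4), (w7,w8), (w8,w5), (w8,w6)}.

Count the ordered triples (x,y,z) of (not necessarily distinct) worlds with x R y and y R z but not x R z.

Enumerating: (w1,w4,w2), (w1,w5,w3), (w1,w6,w3), (w1,w7,w8), (w2,w1,w4), (w2,w1,w6), (w2,w1,w7), (w2,w3,w6), (w2,w5,w4), (w2,w8,w6), (w3,w1,w4), (w3,w1,w5), … and 21 more.
Total: 33.

33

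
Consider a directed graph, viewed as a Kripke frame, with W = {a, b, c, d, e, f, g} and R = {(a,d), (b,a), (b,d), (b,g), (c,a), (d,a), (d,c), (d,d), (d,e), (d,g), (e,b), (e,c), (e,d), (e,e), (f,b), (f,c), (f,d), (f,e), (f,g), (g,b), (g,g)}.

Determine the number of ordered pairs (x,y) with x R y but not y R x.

12

Enumerating: (b,a), (b,d), (c,a), (d,c), (d,g), (e,b), (e,c), (f,b), (f,c), (f,d), (f,e), (f,g).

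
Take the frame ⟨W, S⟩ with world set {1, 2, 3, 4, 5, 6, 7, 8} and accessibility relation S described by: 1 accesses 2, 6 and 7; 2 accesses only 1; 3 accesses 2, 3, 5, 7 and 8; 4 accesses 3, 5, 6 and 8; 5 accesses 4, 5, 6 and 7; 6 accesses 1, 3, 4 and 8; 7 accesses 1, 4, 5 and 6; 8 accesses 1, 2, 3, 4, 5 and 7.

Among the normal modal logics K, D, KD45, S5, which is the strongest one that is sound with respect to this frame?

D

Serial (axiom D): yes — every world has a successor (e.g. 1 S 2).
Euclidean (axiom 5): no — 1 S 2 and 1 S 6, but not 2 S 6.
Transitive (axiom 4): no — 1 S 6 and 6 S 3, but not 1 S 3.
Reflexive (axiom T): no — 1 is not related to itself.
So F validates K, D; KD45 would additionally require S to be Euclidean and transitive. The strongest is D.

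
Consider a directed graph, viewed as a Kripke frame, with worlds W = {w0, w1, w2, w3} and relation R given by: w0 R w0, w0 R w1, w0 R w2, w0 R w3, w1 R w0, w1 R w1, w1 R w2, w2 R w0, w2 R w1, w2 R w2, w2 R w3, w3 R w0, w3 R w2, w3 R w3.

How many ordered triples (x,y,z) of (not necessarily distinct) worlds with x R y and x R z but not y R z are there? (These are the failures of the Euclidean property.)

4

Enumerating: (w0,w1,w3), (w0,w3,w1), (w2,w1,w3), (w2,w3,w1).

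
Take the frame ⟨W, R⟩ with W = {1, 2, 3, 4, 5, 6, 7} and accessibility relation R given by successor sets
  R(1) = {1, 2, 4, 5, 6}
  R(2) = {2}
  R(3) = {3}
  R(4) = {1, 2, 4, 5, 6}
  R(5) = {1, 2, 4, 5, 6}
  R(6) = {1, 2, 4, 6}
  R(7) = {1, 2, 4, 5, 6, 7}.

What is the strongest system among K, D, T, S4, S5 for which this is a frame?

T

Serial (axiom D): yes — every world has a successor (e.g. 1 R 1).
Reflexive (axiom T): yes — every world is R-related to itself.
Transitive (axiom 4): no — 6 R 1 and 1 R 5, but not 6 R 5.
Euclidean (axiom 5): no — 1 R 2 and 1 R 4, but not 2 R 4.
So F validates K, D, T; S4 would additionally require R to be transitive. The strongest is T.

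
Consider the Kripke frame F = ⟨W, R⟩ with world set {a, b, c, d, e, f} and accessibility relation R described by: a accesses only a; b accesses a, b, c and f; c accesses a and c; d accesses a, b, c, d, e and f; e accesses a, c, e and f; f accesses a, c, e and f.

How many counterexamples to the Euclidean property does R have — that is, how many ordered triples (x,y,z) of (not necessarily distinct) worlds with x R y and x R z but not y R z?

Enumerating: (b,a,b), (b,a,c), (b,a,f), (b,c,b), (b,c,f), (b,f,b), (c,a,c), (d,a,b), (d,a,c), (d,a,d), (d,a,e), (d,a,f), … and 20 more.
Total: 32.

32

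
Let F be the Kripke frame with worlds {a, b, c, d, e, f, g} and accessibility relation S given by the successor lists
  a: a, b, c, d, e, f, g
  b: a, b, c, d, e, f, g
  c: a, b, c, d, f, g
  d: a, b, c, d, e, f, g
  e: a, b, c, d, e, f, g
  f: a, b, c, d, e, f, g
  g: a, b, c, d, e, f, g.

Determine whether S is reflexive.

Reflexive: yes — every world is S-related to itself.

Yes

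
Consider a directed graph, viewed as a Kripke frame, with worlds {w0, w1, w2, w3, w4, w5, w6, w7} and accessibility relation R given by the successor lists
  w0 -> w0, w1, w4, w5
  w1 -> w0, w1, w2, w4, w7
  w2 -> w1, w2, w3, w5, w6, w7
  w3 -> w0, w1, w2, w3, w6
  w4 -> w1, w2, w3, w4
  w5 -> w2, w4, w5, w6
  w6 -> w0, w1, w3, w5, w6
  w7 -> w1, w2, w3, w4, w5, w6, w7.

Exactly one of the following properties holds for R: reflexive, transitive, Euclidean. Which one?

Reflexive: yes — every world is R-related to itself.
Transitive: no — w0 R w1 and w1 R w2, but not w0 R w2.
Euclidean: no — w0 R w1 and w0 R w5, but not w1 R w5.
Only reflexive holds.

reflexive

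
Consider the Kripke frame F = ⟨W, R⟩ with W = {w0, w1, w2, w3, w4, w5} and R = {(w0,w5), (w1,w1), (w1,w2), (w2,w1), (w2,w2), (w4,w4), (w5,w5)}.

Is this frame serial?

No

Serial: no — w3 has no R-successor.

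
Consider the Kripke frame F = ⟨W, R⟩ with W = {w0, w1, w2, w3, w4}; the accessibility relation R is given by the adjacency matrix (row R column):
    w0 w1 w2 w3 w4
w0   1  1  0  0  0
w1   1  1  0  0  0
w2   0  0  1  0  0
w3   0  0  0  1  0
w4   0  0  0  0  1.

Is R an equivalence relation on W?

Reflexive: yes — every world is R-related to itself.
Symmetric: yes — every pair in R has its reverse in R.
Transitive: yes — every two-step R-path is closed by a direct edge.
So R is an equivalence relation.

Yes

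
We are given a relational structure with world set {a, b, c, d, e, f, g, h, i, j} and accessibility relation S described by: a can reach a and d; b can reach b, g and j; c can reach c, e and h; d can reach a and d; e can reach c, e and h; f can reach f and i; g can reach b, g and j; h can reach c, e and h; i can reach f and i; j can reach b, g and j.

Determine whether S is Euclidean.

Yes

Euclidean: yes — any two successors of a common world are S-related.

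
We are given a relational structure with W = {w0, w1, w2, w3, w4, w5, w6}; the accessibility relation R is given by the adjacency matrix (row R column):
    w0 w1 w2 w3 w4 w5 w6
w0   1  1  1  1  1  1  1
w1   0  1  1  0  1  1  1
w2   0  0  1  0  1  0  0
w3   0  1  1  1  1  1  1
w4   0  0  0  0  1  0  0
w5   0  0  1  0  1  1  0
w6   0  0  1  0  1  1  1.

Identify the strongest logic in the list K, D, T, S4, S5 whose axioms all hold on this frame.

Serial (axiom D): yes — every world has a successor (e.g. w0 R w0).
Reflexive (axiom T): yes — every world is R-related to itself.
Transitive (axiom 4): yes — every two-step R-path is closed by a direct edge.
Euclidean (axiom 5): no — w0 R w1 and w0 R w3, but not w1 R w3.
So F validates K, D, T, S4; S5 would additionally require R to be Euclidean. The strongest is S4.

S4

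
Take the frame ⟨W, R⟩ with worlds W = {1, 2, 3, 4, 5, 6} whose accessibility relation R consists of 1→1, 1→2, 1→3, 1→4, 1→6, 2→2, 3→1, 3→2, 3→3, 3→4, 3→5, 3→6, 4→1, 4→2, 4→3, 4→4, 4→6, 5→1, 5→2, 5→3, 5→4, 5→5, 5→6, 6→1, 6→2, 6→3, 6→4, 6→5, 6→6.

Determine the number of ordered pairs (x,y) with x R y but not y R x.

Enumerating: (1,2), (3,2), (4,2), (5,1), (5,2), (5,4), (6,2).

7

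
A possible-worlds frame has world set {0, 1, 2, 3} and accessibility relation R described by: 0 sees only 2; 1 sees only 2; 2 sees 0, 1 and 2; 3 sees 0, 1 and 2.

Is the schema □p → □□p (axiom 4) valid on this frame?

No

Axiom 4 corresponds to the accessibility relation being transitive.
Transitive: no — 0 R 2 and 2 R 1, but not 0 R 1.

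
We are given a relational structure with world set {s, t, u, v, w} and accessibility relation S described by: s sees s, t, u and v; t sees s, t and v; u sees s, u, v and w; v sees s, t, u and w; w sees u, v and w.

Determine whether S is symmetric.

Symmetric: yes — every pair in S has its reverse in S.

Yes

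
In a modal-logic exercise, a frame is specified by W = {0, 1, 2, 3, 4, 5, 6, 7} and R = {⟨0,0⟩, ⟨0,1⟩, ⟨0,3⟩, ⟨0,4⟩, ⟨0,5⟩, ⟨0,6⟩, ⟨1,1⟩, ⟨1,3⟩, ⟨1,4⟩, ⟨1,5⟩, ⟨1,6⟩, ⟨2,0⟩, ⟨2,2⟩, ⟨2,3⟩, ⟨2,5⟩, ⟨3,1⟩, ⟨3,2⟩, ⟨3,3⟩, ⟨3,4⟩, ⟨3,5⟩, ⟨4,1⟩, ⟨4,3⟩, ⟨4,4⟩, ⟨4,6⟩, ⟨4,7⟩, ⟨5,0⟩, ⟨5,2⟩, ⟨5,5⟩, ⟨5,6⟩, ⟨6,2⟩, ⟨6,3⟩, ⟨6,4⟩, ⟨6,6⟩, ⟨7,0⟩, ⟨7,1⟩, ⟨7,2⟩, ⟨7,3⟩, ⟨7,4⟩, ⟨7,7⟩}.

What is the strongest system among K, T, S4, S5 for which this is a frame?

T

Reflexive (axiom T): yes — every world is R-related to itself.
Transitive (axiom 4): no — 0 R 3 and 3 R 2, but not 0 R 2.
Euclidean (axiom 5): no — 0 R 3 and 0 R 6, but not 3 R 6.
So F validates K, T; S4 would additionally require R to be transitive. The strongest is T.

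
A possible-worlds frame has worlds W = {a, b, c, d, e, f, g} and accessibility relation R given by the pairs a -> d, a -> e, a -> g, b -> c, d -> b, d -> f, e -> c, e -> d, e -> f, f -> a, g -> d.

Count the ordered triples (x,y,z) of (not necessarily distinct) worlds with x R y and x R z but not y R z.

Enumerating: (a,d,d), (a,d,e), (a,d,g), (a,e,e), (a,e,g), (a,g,e), (a,g,g), (b,c,c), (d,b,b), (d,b,f), (d,f,b), (d,f,f), … and 10 more.
Total: 22.

22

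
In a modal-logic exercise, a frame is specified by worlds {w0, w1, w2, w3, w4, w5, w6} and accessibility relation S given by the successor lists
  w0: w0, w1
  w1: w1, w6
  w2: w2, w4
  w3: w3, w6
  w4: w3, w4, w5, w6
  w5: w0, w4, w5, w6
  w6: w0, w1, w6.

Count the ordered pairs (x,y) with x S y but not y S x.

8

Enumerating: (w0,w1), (w2,w4), (w3,w6), (w4,w3), (w4,w6), (w5,w0), (w5,w6), (w6,w0).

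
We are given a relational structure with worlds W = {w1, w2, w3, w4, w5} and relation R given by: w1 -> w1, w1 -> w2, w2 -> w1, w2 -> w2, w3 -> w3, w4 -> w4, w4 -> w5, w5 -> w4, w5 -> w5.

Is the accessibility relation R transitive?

Yes

Transitive: yes — every two-step R-path is closed by a direct edge.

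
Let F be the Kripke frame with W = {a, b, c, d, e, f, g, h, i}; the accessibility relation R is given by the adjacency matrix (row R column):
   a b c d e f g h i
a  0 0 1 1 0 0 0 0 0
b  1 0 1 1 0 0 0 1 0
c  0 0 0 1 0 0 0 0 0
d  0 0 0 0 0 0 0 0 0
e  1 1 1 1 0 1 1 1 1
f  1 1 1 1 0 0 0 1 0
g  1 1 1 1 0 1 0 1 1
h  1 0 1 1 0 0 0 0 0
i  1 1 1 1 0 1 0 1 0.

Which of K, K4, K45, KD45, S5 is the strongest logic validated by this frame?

Transitive (axiom 4): yes — every two-step R-path is closed by a direct edge.
Euclidean (axiom 5): no — a R d and a R c, but not d R c.
Serial (axiom D): no — d has no R-successor.
Reflexive (axiom T): no — a is not related to itself.
So F validates K, K4; K45 would additionally require R to be Euclidean. The strongest is K4.

K4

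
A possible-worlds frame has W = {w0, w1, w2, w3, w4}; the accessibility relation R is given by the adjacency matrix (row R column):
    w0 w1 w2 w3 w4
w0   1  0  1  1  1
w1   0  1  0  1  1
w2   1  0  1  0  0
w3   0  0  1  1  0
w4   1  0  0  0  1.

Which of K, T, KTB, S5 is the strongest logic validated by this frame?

T

Reflexive (axiom T): yes — every world is R-related to itself.
Symmetric (axiom B): no — w0 R w3 but not w3 R w0.
Euclidean (axiom 5): no — w0 R w2 and w0 R w3, but not w2 R w3.
So F validates K, T; KTB would additionally require R to be symmetric. The strongest is T.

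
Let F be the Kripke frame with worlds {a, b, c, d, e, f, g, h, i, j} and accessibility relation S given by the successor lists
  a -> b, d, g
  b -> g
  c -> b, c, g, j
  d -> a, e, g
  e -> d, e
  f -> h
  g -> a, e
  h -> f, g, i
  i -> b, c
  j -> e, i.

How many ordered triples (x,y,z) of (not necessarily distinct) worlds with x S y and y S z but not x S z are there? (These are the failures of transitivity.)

33

Enumerating: (a,d,a), (a,d,e), (a,g,a), (a,g,e), (b,g,a), (b,g,e), (c,g,a), (c,g,e), (c,j,e), (c,j,i), (d,a,b), (d,a,d), … and 21 more.
Total: 33.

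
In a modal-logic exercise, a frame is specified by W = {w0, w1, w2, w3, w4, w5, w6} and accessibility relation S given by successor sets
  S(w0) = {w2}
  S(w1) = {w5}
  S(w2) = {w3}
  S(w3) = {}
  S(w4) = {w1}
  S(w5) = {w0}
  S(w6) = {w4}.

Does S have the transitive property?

No

Transitive: no — w0 S w2 and w2 S w3, but not w0 S w3.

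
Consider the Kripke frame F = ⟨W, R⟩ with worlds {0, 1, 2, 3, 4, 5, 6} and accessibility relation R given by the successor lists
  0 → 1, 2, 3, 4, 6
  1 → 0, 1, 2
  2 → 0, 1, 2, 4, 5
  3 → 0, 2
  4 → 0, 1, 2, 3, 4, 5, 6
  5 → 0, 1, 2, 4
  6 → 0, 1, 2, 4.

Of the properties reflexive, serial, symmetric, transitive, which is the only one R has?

serial

Reflexive: no — 0 is not related to itself.
Serial: yes — every world has a successor (e.g. 0 R 1).
Symmetric: no — 3 R 2 but not 2 R 3.
Transitive: no — 0 R 2 and 2 R 5, but not 0 R 5.
Only serial holds.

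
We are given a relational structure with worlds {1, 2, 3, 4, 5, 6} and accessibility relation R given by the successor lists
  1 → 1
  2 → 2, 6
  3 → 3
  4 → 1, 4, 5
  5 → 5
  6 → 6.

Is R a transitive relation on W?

Transitive: yes — every two-step R-path is closed by a direct edge.

Yes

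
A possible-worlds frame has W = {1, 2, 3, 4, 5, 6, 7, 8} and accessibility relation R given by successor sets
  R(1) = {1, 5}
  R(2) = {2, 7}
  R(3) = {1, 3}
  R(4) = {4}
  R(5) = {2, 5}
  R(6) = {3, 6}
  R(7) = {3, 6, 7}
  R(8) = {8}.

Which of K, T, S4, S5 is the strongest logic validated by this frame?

T

Reflexive (axiom T): yes — every world is R-related to itself.
Transitive (axiom 4): no — 1 R 5 and 5 R 2, but not 1 R 2.
Euclidean (axiom 5): no — 7 R 3 and 7 R 6, but not 3 R 6.
So F validates K, T; S4 would additionally require R to be transitive. The strongest is T.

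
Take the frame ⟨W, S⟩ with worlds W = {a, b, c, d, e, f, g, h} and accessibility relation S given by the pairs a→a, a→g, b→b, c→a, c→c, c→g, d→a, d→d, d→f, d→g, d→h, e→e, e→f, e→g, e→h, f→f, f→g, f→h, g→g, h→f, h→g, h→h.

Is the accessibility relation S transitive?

Transitive: yes — every two-step S-path is closed by a direct edge.

Yes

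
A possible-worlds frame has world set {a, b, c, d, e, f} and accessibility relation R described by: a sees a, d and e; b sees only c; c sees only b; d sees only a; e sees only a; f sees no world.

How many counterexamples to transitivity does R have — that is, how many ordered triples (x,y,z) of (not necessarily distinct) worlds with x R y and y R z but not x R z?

Enumerating: (b,c,b), (c,b,c), (d,a,d), (d,a,e), (e,a,d), (e,a,e).

6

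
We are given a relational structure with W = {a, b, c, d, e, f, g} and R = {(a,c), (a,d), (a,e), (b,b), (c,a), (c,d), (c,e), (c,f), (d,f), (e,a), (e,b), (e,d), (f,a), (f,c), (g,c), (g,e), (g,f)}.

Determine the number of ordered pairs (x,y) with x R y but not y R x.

10

Enumerating: (a,d), (c,d), (c,e), (d,f), (e,b), (e,d), (f,a), (g,c), (g,e), (g,f).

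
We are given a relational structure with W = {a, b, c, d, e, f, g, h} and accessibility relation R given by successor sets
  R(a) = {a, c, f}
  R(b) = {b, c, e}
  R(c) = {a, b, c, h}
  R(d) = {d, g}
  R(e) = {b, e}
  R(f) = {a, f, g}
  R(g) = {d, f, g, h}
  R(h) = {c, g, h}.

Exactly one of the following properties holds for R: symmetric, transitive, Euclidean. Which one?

symmetric

Symmetric: yes — every pair in R has its reverse in R.
Transitive: no — a R c and c R b, but not a R b.
Euclidean: no — a R c and a R f, but not c R f.
Only symmetric holds.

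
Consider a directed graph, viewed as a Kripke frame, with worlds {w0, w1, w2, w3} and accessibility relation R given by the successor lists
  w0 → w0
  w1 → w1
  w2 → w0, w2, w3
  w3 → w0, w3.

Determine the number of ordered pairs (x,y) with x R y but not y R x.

3

Enumerating: (w2,w0), (w2,w3), (w3,w0).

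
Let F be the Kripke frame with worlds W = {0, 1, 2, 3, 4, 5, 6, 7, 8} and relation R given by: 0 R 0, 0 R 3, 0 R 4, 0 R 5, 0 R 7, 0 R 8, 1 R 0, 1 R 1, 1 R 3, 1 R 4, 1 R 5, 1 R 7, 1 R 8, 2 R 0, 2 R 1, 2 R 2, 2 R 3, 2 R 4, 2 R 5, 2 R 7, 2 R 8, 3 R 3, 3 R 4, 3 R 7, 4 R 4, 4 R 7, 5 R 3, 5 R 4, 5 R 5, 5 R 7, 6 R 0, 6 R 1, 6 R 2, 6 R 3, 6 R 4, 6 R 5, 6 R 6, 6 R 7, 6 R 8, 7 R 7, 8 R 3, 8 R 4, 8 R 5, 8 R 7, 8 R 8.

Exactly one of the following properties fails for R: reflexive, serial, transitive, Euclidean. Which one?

Reflexive: yes — every world is R-related to itself.
Serial: yes — every world has a successor (e.g. 0 R 0).
Transitive: yes — every two-step R-path is closed by a direct edge.
Euclidean: no — 0 R 3 and 0 R 5, but not 3 R 5.
Only Euclidean fails.

Euclidean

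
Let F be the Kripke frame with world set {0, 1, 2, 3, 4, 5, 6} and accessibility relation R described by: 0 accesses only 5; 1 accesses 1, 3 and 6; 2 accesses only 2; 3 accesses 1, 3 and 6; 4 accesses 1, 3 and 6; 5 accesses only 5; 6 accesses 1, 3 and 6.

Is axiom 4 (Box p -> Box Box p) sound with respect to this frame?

Yes

The schema 4 characterises exactly the transitive frames.
Transitive: yes — every two-step R-path is closed by a direct edge.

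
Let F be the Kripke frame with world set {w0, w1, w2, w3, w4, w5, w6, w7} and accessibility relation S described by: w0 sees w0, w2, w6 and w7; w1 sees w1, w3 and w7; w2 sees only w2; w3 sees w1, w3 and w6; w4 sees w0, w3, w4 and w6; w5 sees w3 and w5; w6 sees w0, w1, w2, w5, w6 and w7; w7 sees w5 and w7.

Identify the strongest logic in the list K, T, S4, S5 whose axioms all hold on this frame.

T

Reflexive (axiom T): yes — every world is S-related to itself.
Transitive (axiom 4): no — w0 S w6 and w6 S w1, but not w0 S w1.
Euclidean (axiom 5): no — w0 S w2 and w0 S w6, but not w2 S w6.
So F validates K, T; S4 would additionally require S to be transitive. The strongest is T.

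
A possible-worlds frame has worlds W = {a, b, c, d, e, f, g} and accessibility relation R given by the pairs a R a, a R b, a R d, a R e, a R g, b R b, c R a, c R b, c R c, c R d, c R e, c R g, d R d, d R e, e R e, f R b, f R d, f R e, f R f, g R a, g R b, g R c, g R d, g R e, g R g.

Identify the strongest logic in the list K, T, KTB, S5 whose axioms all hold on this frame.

T

Reflexive (axiom T): yes — every world is R-related to itself.
Symmetric (axiom B): no — a R b but not b R a.
Euclidean (axiom 5): no — a R b and a R d, but not b R d.
So F validates K, T; KTB would additionally require R to be symmetric. The strongest is T.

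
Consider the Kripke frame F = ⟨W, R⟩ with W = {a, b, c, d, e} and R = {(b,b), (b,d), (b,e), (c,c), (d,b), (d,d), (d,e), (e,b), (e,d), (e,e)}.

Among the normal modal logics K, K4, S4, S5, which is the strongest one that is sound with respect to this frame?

Transitive (axiom 4): yes — every two-step R-path is closed by a direct edge.
Reflexive (axiom T): no — a is not related to itself.
Euclidean (axiom 5): yes — any two successors of a common world are R-related.
So F validates K, K4; S4 would additionally require R to be reflexive. The strongest is K4.

K4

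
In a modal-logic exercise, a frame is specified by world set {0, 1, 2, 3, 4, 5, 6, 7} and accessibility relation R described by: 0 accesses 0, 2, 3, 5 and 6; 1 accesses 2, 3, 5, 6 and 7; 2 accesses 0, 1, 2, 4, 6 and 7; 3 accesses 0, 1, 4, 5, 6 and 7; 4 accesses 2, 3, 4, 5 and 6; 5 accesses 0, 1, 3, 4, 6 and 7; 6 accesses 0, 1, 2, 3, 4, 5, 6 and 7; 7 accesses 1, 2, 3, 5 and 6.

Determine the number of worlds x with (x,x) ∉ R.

4

Enumerating: 1, 3, 5, 7.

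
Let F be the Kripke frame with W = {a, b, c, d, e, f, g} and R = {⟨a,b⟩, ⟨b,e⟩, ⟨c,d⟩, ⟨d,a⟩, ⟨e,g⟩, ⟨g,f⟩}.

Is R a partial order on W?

No

Reflexive: no — a is not related to itself.
Transitive: no — a R b and b R e, but not a R e.
Antisymmetric: yes — no distinct pair is related both ways.
So R is not a partial order.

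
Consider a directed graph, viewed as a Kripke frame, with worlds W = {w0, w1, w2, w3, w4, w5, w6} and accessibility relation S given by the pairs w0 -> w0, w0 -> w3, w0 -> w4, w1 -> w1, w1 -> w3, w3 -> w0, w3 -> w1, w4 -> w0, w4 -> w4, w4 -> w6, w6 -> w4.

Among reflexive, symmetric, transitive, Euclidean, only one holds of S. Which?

Reflexive: no — w2 is not related to itself.
Symmetric: yes — every pair in S has its reverse in S.
Transitive: no — w0 S w3 and w3 S w1, but not w0 S w1.
Euclidean: no — w0 S w3 and w0 S w4, but not w3 S w4.
Only symmetric holds.

symmetric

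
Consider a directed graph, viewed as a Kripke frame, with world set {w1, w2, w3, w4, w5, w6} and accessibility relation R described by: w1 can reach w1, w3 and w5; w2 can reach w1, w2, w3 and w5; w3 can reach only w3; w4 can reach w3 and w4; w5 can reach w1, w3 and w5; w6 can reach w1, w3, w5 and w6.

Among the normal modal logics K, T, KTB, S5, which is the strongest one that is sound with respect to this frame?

Reflexive (axiom T): yes — every world is R-related to itself.
Symmetric (axiom B): no — w1 R w3 but not w3 R w1.
Euclidean (axiom 5): no — w1 R w3 and w1 R w5, but not w3 R w5.
So F validates K, T; KTB would additionally require R to be symmetric. The strongest is T.

T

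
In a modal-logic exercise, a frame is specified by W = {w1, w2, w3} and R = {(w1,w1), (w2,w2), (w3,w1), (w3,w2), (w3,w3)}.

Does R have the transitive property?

Transitive: yes — every two-step R-path is closed by a direct edge.

Yes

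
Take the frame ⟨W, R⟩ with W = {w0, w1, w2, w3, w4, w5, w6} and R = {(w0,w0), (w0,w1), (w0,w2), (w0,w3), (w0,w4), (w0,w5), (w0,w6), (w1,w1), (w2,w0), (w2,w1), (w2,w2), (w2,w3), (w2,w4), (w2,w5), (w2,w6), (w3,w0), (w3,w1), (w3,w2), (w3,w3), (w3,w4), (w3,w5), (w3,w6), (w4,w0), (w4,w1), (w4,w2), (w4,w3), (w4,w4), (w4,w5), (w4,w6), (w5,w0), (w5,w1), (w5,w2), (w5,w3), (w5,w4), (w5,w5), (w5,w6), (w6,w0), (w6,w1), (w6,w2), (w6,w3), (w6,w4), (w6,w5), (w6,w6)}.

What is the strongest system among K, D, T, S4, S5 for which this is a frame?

S4

Serial (axiom D): yes — every world has a successor (e.g. w0 R w0).
Reflexive (axiom T): yes — every world is R-related to itself.
Transitive (axiom 4): yes — every two-step R-path is closed by a direct edge.
Euclidean (axiom 5): no — w0 R w1 and w0 R w2, but not w1 R w2.
So F validates K, D, T, S4; S5 would additionally require R to be Euclidean. The strongest is S4.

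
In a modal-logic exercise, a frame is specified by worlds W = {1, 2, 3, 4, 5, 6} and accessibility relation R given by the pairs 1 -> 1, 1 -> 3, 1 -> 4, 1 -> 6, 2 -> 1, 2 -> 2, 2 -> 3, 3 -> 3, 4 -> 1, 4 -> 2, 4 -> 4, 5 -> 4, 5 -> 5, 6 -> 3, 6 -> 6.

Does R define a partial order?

No

Reflexive: yes — every world is R-related to itself.
Transitive: no — 1 R 4 and 4 R 2, but not 1 R 2.
Antisymmetric: no — 1 R 4 and 4 R 1 with 1 ≠ 4.
So R is not a partial order.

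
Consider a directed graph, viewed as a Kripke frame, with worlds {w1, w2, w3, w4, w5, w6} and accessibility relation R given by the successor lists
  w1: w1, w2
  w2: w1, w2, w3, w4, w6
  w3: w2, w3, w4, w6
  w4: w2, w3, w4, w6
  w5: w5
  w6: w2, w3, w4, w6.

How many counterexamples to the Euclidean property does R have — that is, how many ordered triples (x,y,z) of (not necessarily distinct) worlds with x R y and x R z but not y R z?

6

Enumerating: (w2,w1,w3), (w2,w1,w4), (w2,w1,w6), (w2,w3,w1), (w2,w4,w1), (w2,w6,w1).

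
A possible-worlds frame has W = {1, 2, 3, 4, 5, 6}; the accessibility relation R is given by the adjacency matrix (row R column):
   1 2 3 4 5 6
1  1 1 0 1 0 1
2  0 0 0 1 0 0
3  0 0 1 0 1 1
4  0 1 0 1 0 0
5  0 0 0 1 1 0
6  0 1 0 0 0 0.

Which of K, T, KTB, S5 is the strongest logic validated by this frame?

Reflexive (axiom T): no — 2 is not related to itself.
Symmetric (axiom B): no — 1 R 2 but not 2 R 1.
Euclidean (axiom 5): no — 1 R 2 and 1 R 6, but not 2 R 6.
So F validates K; T would additionally require R to be reflexive. The strongest is K.

K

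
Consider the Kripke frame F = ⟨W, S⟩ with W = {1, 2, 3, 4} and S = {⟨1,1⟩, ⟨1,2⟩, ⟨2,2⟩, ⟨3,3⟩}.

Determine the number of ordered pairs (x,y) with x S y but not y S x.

1

Enumerating: (1,2).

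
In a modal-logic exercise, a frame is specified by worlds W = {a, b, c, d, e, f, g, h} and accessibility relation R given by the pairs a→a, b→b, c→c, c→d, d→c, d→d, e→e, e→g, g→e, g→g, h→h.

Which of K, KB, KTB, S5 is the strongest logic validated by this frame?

Symmetric (axiom B): yes — every pair in R has its reverse in R.
Reflexive (axiom T): no — f is not related to itself.
Euclidean (axiom 5): yes — any two successors of a common world are R-related.
So F validates K, KB; KTB would additionally require R to be reflexive. The strongest is KB.

KB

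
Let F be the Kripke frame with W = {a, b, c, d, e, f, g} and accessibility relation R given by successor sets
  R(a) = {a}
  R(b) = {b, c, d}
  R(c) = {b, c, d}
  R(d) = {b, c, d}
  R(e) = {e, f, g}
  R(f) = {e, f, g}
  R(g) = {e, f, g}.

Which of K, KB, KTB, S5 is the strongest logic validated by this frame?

S5

Symmetric (axiom B): yes — every pair in R has its reverse in R.
Reflexive (axiom T): yes — every world is R-related to itself.
Euclidean (axiom 5): yes — any two successors of a common world are R-related.
So F validates K, KB, KTB, S5. The strongest is S5.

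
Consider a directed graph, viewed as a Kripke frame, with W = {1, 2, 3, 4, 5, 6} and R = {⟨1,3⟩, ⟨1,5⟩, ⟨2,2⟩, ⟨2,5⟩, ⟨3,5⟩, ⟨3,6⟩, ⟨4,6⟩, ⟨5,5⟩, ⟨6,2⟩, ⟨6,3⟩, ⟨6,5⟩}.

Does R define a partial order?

No

Reflexive: no — 1 is not related to itself.
Transitive: no — 1 R 3 and 3 R 6, but not 1 R 6.
Antisymmetric: no — 3 R 6 and 6 R 3 with 3 ≠ 6.
So R is not a partial order.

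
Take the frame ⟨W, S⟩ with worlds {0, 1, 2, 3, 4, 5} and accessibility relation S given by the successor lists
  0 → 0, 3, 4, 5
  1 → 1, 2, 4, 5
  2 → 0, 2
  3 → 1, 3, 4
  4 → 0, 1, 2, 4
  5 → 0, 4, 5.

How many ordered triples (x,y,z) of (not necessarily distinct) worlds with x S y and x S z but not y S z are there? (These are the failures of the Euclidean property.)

20

Enumerating: (0,3,0), (0,3,5), (0,4,3), (0,4,5), (0,5,3), (1,2,1), (1,2,4), (1,2,5), (1,4,5), (1,5,1), (1,5,2), (2,0,2), … and 8 more.
Total: 20.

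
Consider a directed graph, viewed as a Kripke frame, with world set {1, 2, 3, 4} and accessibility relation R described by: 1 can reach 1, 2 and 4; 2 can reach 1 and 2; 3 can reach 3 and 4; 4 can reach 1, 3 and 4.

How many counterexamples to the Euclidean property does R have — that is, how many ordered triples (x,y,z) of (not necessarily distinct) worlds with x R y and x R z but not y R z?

4

Enumerating: (1,2,4), (1,4,2), (4,1,3), (4,3,1).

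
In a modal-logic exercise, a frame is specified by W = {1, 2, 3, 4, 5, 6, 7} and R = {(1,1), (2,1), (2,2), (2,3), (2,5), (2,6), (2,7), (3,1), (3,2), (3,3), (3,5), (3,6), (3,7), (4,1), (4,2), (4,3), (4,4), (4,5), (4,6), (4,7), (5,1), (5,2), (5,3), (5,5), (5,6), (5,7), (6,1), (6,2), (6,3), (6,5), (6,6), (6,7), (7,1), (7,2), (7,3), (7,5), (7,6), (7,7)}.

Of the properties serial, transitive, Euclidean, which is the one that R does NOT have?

Serial: yes — every world has a successor (e.g. 1 R 1).
Transitive: yes — every two-step R-path is closed by a direct edge.
Euclidean: no — 2 R 1 and 2 R 3, but not 1 R 3.
Only Euclidean fails.

Euclidean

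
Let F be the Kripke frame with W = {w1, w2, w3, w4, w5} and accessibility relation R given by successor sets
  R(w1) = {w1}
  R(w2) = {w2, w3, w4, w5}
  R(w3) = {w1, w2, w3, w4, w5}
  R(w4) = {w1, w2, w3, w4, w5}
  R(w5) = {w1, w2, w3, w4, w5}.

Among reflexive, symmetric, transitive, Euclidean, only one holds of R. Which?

Reflexive: yes — every world is R-related to itself.
Symmetric: no — w3 R w1 but not w1 R w3.
Transitive: no — w2 R w3 and w3 R w1, but not w2 R w1.
Euclidean: no — w3 R w1 and w3 R w2, but not w1 R w2.
Only reflexive holds.

reflexive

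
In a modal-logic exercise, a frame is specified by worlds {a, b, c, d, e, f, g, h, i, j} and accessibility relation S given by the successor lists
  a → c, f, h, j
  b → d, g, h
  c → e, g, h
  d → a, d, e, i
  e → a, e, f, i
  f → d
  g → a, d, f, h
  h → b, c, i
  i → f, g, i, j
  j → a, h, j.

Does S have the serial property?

Serial: yes — every world has a successor (e.g. a S c).

Yes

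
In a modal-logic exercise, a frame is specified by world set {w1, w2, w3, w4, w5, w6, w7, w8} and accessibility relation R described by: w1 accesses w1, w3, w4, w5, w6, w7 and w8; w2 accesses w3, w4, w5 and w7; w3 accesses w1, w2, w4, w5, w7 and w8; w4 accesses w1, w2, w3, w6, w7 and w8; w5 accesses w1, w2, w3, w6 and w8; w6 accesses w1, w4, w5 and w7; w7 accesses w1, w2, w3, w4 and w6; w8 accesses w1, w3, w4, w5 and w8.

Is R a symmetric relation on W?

Symmetric: yes — every pair in R has its reverse in R.

Yes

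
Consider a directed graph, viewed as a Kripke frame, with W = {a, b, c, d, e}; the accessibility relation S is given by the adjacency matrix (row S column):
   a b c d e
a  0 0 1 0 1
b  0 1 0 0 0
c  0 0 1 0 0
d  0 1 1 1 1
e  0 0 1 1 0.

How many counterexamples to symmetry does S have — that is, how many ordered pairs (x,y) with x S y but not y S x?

5

Enumerating: (a,c), (a,e), (d,b), (d,c), (e,c).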